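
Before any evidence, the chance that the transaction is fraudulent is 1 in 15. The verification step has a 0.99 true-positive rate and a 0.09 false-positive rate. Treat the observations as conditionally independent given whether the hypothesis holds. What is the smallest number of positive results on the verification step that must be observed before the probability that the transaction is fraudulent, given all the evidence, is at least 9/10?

3

Prior odds: (1/15) ÷ (14/15) = 1/14.
Likelihood ratio of a positive result = 0.99/0.09 = 11.
Target odds: 0.9 ÷ 0.1 = 9.
Need (1/14) × 11ⁿ ≥ 9, i.e. 11ⁿ ≥ 126.
11² = 121 falls short of 126 but 11³ = 1331 reaches it, so n = 3.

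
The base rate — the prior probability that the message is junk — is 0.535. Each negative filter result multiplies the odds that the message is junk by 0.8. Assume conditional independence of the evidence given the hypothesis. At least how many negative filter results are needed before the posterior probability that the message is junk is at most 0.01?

Prior odds = 0.535/0.465 = 107/93.
Likelihood ratio per negative filter result = 0.8.
Target posterior odds = 0.01/0.99 = 1/99.
Require 0.8ⁿ ≤ 1/99 ÷ (107/93) = 31/3531.
0.8²¹ ≈0.00922337 is still above 31/3531 but 0.8²² ≈0.0073787 is at or below it, so n = 22.

22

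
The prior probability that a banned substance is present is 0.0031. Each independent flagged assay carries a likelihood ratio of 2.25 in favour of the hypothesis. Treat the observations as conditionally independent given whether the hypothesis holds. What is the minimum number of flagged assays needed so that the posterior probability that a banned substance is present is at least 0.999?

16

Prior odds: 0.0031 ÷ 0.9969 = 31/9969.
Likelihood ratio per flagged assay = 2.25.
Target odds: 0.999 ÷ 0.001 = 999.
Need (31/9969) × 2.25ⁿ ≥ 999, i.e. 2.25ⁿ ≥ 9959031/31.
2.25¹⁵ ≈191751 falls short of 9959031/31 but 2.25¹⁶ ≈431440 reaches it, so n = 16.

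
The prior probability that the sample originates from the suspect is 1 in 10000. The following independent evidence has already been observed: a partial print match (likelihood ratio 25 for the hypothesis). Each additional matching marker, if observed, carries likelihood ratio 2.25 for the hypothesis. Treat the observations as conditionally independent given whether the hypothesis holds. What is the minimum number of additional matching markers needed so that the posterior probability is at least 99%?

14

Prior odds = 0.0001/0.9999 = 1/9999.
Bayes factor of the evidence already in hand = 25.
Odds after that evidence = (1/9999) × 25 = 25/9999.
Target odds = 0.99/0.01 = 99.
Need 2.25ⁿ ≥ 99 ÷ (25/9999) = 39596.04.
2.25¹³ ≈37876.8 falls short of 39596.04 but 2.25¹⁴ ≈85222.7 reaches it, so n = 14.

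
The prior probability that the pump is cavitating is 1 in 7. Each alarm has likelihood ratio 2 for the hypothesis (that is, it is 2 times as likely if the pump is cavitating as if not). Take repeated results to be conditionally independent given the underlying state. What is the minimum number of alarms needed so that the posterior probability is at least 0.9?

Prior odds: (1/7) ÷ (6/7) = 1/6.
Likelihood ratio per alarm = 2.
Target odds: 0.9 ÷ 0.1 = 9.
Require 2ⁿ ≥ 9 ÷ (1/6) = 54.
2⁵ = 32 falls short of 54 but 2⁶ = 64 reaches it, so n = 6.

6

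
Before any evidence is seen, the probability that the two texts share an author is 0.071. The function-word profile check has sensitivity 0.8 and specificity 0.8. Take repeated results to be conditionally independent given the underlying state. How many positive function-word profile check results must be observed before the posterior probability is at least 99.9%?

7

Prior odds = 0.071/0.929 = 71/929.
False-positive rate = 1 − 0.8 = 0.2; likelihood ratio of a positive = 0.8/0.2 = 4.
Target posterior odds = 0.999/0.001 = 999.
Require 4ⁿ ≥ 999 ÷ (71/929) = 928071/71.
4⁶ = 4096 falls short of 928071/71 but 4⁷ = 16384 reaches it, so n = 7.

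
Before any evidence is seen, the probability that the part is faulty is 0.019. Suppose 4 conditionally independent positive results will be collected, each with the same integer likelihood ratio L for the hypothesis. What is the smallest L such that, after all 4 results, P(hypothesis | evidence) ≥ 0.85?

5

Prior odds = 0.019/0.981 = 19/981.
Target odds = 0.85/0.15 = 17/3.
Need L⁴ ≥ 17/3 ÷ (19/981) = 5559/19.
4⁴ = 256 < 5559/19 ≤ 625 = 5⁴, so L = 5.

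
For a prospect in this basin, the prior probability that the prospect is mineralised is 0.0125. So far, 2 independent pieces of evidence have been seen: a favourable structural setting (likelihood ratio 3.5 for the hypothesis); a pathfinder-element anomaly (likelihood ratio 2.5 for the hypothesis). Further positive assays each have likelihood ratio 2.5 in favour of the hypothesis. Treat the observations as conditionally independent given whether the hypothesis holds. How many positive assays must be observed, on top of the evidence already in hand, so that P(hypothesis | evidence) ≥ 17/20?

Prior odds = 0.0125/0.9875 = 1/79.
Combined Bayes factor of the evidence already in hand = 3.5 × 2.5 = 8.75.
Odds after that evidence = (1/79) × 8.75 = 35/316.
Target odds = 0.85/0.15 = 17/3.
Need 2.5ⁿ ≥ 17/3 ÷ (35/316) = 5372/105.
2.5⁴ = 39.0625 falls short of 5372/105 but 2.5⁵ = 97.65625 reaches it, so n = 5.

5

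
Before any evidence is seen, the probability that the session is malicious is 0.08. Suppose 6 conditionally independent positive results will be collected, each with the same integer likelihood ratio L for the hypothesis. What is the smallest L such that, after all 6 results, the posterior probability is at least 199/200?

Prior odds = 0.08/0.92 = 2/23.
Target odds = 0.995/0.005 = 199.
Need L⁶ ≥ 199 ÷ (2/23) = 2288.5.
3⁶ = 729 < 2288.5 ≤ 4096 = 4⁶, so L = 4.

4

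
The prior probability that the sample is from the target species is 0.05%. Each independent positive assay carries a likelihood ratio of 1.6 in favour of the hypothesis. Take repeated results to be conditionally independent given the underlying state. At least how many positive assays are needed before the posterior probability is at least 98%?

Prior odds = 0.0005/0.9995 = 1/1999.
Likelihood ratio per positive assay = 1.6.
Target posterior odds = 0.98/0.02 = 49.
Require 1.6ⁿ ≥ 49 ÷ (1/1999) = 97951.
1.6²⁴ ≈79228.2 falls short of 97951 but 1.6²⁵ ≈126765 reaches it, so n = 25.

25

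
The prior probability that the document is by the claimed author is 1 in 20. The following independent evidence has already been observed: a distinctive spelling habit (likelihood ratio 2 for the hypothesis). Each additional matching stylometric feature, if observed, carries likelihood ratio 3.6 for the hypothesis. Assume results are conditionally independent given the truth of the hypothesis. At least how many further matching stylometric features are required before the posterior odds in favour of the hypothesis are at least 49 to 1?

Prior odds = 0.05/0.95 = 1/19.
Bayes factor of the evidence already in hand = 2.
Odds after that evidence = (1/19) × 2 = 2/19.
Target odds = 49.
Need 3.6ⁿ ≥ 49 ÷ (2/19) = 465.5.
3.6⁴ = 167.9616 falls short of 465.5 but 3.6⁵ = 604.66176 reaches it, so n = 5.

5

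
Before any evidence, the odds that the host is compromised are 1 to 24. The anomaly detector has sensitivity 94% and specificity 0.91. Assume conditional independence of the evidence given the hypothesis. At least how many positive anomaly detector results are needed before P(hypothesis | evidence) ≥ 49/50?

Prior odds = 1/24.
False-positive rate = 1 − 0.91 = 0.09; likelihood ratio of a positive = 0.94/0.09 = 94/9.
Target odds: 0.98 ÷ 0.02 = 49.
Require (94/9)ⁿ ≥ 49 ÷ (1/24) = 1176.
(94/9)³ = 830584/729 falls short of 1176 but (94/9)⁴ = 78074896/6561 reaches it, so n = 4.

4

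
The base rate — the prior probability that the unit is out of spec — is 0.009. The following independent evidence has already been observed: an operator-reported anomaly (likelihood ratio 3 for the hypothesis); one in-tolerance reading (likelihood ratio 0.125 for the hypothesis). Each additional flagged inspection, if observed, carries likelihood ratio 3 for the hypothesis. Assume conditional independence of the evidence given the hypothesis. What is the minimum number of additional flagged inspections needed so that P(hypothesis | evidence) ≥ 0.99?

Prior odds = 0.009/0.991 = 9/991.
Combined Bayes factor of the evidence already in hand = 3 × 0.125 = 0.375.
Odds after that evidence = (9/991) × 0.375 = 27/7928.
Target odds = 0.99/0.01 = 99.
Need 3ⁿ ≥ 99 ÷ (27/7928) = 87208/3.
3⁹ = 19683 falls short of 87208/3 but 3¹⁰ = 59049 reaches it, so n = 10.

10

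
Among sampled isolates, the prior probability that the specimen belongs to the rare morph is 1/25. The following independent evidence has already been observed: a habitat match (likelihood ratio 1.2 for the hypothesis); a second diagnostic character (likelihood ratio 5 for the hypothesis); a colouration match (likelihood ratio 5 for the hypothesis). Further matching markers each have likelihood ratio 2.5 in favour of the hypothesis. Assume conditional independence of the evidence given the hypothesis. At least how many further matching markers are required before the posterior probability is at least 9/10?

3

Prior odds = 0.04/0.96 = 1/24.
Combined Bayes factor of the evidence already in hand = 1.2 × 5 × 5 = 30.
Odds after that evidence = (1/24) × 30 = 1.25.
Target odds = 0.9/0.1 = 9.
Need 2.5ⁿ ≥ 9 ÷ 1.25 = 7.2.
2.5² = 6.25 falls short of 7.2 but 2.5³ = 15.625 reaches it, so n = 3.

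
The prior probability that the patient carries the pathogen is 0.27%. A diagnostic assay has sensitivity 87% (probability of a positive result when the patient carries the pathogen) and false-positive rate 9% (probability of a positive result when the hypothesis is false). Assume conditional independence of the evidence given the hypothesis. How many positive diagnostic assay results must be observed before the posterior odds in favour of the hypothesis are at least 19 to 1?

Prior odds = 0.0027/0.9973 = 27/9973.
Likelihood ratio of a positive result = 0.87/0.09 = 29/3.
Target odds = 19.
Need (27/9973) × (29/3)ⁿ ≥ 19, i.e. (29/3)ⁿ ≥ 189487/27.
(29/3)³ = 24389/27 falls short of 189487/27 but (29/3)⁴ = 707281/81 reaches it, so n = 4.

4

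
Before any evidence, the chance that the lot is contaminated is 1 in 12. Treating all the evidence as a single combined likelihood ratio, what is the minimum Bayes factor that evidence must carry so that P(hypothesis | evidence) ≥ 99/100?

1089

Prior odds = (1/12)/(11/12) = 1/11.
Target odds = 0.99/0.01 = 99.
Required Bayes factor = 99 ÷ (1/11) = 1089.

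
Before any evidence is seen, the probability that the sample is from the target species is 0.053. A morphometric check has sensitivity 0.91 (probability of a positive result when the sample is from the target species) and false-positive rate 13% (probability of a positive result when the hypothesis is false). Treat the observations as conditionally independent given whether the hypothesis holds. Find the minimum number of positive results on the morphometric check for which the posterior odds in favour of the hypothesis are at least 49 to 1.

4

Prior odds = 0.053/0.947 = 53/947.
Likelihood ratio of a positive result = 0.91/0.13 = 7.
Target odds = 49.
Require 7ⁿ ≥ 49 ÷ (53/947) = 46403/53.
7³ = 343 falls short of 46403/53 but 7⁴ = 2401 reaches it, so n = 4.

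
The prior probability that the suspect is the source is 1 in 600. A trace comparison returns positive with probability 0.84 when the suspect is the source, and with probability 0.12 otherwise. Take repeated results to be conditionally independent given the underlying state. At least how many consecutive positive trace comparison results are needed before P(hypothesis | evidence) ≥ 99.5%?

Prior odds = (1/600)/(599/600) = 1/599.
Likelihood ratio of a positive result = 0.84/0.12 = 7.
Target posterior odds = 0.995/0.005 = 199.
Require 7ⁿ ≥ 199 ÷ (1/599) = 119201.
7⁶ = 117649 falls short of 119201 but 7⁷ = 823543 reaches it, so n = 7.

7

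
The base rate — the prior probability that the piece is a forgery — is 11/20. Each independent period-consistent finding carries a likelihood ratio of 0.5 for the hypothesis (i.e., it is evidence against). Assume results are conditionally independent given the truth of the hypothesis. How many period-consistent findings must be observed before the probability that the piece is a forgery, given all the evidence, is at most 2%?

Prior odds: 0.55 ÷ 0.45 = 11/9.
Likelihood ratio per period-consistent finding = 0.5.
Target posterior odds = 0.02/0.98 = 1/49.
Require 0.5ⁿ ≤ 1/49 ÷ (11/9) = 9/539.
0.5⁵ = 0.03125 is still above 9/539 but 0.5⁶ = 0.015625 is at or below it, so n = 6.

6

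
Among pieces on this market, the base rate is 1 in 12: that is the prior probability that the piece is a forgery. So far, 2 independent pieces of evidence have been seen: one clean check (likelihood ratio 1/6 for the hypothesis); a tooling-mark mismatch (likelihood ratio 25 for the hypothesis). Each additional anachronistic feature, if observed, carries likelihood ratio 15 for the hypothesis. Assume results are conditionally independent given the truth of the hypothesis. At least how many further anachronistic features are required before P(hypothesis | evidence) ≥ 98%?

2

Prior odds = (1/12)/(11/12) = 1/11.
Combined Bayes factor of the evidence already in hand = (1/6) × 25 = 25/6.
Odds after that evidence = (1/11) × 25/6 = 25/66.
Target odds = 0.98/0.02 = 49.
Need 15ⁿ ≥ 49 ÷ (25/66) = 129.36.
15¹ = 15 falls short of 129.36 but 15² = 225 reaches it, so n = 2.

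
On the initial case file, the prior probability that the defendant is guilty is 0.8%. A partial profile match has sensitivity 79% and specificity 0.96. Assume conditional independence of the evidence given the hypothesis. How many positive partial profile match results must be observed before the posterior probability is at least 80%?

3

Prior odds = 0.008/0.992 = 1/124.
False-positive rate = 1 − 0.96 = 0.04; likelihood ratio of a positive = 0.79/0.04 = 19.75.
Target posterior odds = 0.8/0.2 = 4.
Need (1/124) × 19.75ⁿ ≥ 4, i.e. 19.75ⁿ ≥ 496.
19.75² = 390.0625 falls short of 496 but 19.75³ = 7703.734375 reaches it, so n = 3.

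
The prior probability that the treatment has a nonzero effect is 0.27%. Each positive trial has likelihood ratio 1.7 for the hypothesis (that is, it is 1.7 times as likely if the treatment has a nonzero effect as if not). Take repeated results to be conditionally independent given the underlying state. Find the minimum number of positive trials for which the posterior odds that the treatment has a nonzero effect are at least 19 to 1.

Prior odds = 0.0027/0.9973 = 27/9973.
Likelihood ratio per positive trial = 1.7.
Target odds = 19.
Need (27/9973) × 1.7ⁿ ≥ 19, i.e. 1.7ⁿ ≥ 189487/27.
1.7¹⁶ ≈4866.12 falls short of 189487/27 but 1.7¹⁷ ≈8272.4 reaches it, so n = 17.

17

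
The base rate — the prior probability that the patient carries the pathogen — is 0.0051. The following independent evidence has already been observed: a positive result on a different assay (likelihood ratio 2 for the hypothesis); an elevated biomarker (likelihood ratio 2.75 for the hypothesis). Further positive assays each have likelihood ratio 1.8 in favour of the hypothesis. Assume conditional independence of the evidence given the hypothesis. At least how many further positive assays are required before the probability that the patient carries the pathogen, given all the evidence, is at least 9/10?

10

Prior odds = 0.0051/0.9949 = 51/9949.
Combined Bayes factor of the evidence already in hand = 2 × 2.75 = 5.5.
Odds after that evidence = (51/9949) × 5.5 = 561/19898.
Target odds = 0.9/0.1 = 9.
Need 1.8ⁿ ≥ 9 ÷ (561/19898) = 59694/187.
1.8⁹ = 387420489/1953125 falls short of 59694/187 but 1.8¹⁰ ≈357.047 reaches it, so n = 10.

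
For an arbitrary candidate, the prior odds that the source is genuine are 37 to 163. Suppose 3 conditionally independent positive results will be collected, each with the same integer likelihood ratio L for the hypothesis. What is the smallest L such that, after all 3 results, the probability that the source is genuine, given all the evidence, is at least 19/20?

Prior odds = 37/163.
Target odds = 0.95/0.05 = 19.
Need L³ ≥ 19 ÷ (37/163) = 3097/37.
4³ = 64 < 3097/37 ≤ 125 = 5³, so L = 5.

5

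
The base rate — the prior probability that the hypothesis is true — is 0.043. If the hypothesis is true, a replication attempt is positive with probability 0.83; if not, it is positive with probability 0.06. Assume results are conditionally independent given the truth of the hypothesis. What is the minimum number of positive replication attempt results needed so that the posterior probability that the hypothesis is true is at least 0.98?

Prior odds: 0.043 ÷ 0.957 = 43/957.
Likelihood ratio of a positive = 0.83/0.06 = 83/6.
Target posterior odds = 0.98/0.02 = 49.
Require (83/6)ⁿ ≥ 49 ÷ (43/957) = 46893/43.
(83/6)² = 6889/36 falls short of 46893/43 but (83/6)³ = 571787/216 reaches it, so n = 3.

3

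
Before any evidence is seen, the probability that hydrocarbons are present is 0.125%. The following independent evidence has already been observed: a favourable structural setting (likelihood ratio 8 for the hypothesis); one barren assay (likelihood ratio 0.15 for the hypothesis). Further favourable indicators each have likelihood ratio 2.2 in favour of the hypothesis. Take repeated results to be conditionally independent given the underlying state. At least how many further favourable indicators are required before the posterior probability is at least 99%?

15

Prior odds = 0.00125/0.99875 = 1/799.
Combined Bayes factor of the evidence already in hand = 8 × 0.15 = 1.2.
Odds after that evidence = (1/799) × 1.2 = 6/3995.
Target odds = 0.99/0.01 = 99.
Need 2.2ⁿ ≥ 99 ÷ (6/3995) = 65917.5.
2.2¹⁴ ≈62218.2 falls short of 65917.5 but 2.2¹⁵ ≈136880 reaches it, so n = 15.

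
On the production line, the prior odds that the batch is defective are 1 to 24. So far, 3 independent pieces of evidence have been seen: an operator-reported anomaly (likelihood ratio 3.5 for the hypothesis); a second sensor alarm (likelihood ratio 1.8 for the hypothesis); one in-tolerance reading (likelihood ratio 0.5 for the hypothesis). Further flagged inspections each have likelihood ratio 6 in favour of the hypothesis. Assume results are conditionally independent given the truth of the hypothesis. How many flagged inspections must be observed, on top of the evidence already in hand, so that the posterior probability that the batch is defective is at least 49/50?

Prior odds = 1/24.
Combined Bayes factor of the evidence already in hand = 3.5 × 1.8 × 0.5 = 3.15.
Odds after that evidence = (1/24) × 3.15 = 0.13125.
Target odds = 0.98/0.02 = 49.
Need 6ⁿ ≥ 49 ÷ 0.13125 = 1120/3.
6³ = 216 falls short of 1120/3 but 6⁴ = 1296 reaches it, so n = 4.

4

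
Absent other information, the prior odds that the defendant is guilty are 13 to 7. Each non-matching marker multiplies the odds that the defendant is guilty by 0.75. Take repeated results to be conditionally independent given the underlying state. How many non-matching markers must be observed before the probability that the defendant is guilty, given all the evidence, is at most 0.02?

16

Prior odds = 13/7.
Likelihood ratio per non-matching marker = 0.75.
Target posterior odds = 0.02/0.98 = 1/49.
Require 0.75ⁿ ≤ 1/49 ÷ (13/7) = 1/91.
0.75¹⁵ ≈0.0133635 is still above 1/91 but 0.75¹⁶ ≈0.0100226 is at or below it, so n = 16.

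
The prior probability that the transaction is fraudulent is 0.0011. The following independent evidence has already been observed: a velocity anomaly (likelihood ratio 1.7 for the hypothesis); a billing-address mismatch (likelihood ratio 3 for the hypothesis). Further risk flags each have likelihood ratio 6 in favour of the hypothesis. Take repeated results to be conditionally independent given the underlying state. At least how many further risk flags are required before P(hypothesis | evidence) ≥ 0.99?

Prior odds = 0.0011/0.9989 = 11/9989.
Combined Bayes factor of the evidence already in hand = 1.7 × 3 = 5.1.
Odds after that evidence = (11/9989) × 5.1 = 561/99890.
Target odds = 0.99/0.01 = 99.
Need 6ⁿ ≥ 99 ÷ (561/99890) = 299670/17.
6⁵ = 7776 falls short of 299670/17 but 6⁶ = 46656 reaches it, so n = 6.

6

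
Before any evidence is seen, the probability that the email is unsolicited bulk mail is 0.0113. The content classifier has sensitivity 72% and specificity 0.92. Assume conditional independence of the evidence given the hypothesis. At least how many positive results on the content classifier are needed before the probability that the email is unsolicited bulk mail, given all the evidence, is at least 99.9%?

6

Prior odds = 0.0113/0.9887 = 113/9887.
False-positive rate = 1 − 0.92 = 0.08; likelihood ratio of a positive = 0.72/0.08 = 9.
Target posterior odds = 0.999/0.001 = 999.
Need (113/9887) × 9ⁿ ≥ 999, i.e. 9ⁿ ≥ 9877113/113.
9⁵ = 59049 falls short of 9877113/113 but 9⁶ = 531441 reaches it, so n = 6.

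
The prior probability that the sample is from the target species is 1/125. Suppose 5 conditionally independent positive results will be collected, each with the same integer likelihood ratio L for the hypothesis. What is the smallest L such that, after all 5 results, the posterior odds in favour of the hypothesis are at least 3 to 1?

Prior odds = 0.008/0.992 = 1/124.
Target odds = 3.
Need L⁵ ≥ 3 ÷ (1/124) = 372.
3⁵ = 243 < 372 ≤ 1024 = 4⁵, so L = 4.

4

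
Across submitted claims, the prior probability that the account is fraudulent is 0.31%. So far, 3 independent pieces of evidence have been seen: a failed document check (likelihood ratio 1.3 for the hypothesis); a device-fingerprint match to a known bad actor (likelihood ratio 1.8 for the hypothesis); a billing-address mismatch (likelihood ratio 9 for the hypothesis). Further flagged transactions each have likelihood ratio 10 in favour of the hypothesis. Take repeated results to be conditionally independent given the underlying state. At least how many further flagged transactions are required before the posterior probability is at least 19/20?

Prior odds = 0.0031/0.9969 = 31/9969.
Combined Bayes factor of the evidence already in hand = 1.3 × 1.8 × 9 = 21.06.
Odds after that evidence = (31/9969) × 21.06 = 10881/166150.
Target odds = 0.95/0.05 = 19.
Need 10ⁿ ≥ 19 ÷ (10881/166150) = 3156850/10881.
10² = 100 falls short of 3156850/10881 but 10³ = 1000 reaches it, so n = 3.

3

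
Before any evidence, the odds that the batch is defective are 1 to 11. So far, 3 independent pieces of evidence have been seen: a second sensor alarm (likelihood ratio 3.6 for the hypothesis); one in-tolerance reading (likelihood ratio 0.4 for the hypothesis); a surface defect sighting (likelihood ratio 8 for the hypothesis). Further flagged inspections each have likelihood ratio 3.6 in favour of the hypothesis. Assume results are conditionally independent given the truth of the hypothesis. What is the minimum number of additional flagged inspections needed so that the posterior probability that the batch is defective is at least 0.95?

Prior odds = 1/11.
Combined Bayes factor of the evidence already in hand = 3.6 × 0.4 × 8 = 11.52.
Odds after that evidence = (1/11) × 11.52 = 288/275.
Target odds = 0.95/0.05 = 19.
Need 3.6ⁿ ≥ 19 ÷ (288/275) = 5225/288.
3.6² = 12.96 falls short of 5225/288 but 3.6³ = 46.656 reaches it, so n = 3.

3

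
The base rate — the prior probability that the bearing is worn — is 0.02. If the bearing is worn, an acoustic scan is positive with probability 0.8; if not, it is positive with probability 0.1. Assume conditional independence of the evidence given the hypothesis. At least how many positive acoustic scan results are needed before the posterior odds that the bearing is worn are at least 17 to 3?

Prior odds: 0.02 ÷ 0.98 = 1/49.
Likelihood ratio of a positive = 0.8/0.1 = 8.
Target odds = 17/3.
Need (1/49) × 8ⁿ ≥ 17/3, i.e. 8ⁿ ≥ 833/3.
8² = 64 falls short of 833/3 but 8³ = 512 reaches it, so n = 3.

3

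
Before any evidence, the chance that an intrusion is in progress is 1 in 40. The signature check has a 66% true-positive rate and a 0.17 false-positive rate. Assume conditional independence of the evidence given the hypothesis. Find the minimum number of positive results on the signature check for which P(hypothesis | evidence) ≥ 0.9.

5

Prior odds: 0.025 ÷ 0.975 = 1/39.
Likelihood ratio of a positive result = 0.66/0.17 = 66/17.
Target odds: 0.9 ÷ 0.1 = 9.
Need (1/39) × (66/17)ⁿ ≥ 9, i.e. (66/17)ⁿ ≥ 351.
(66/17)⁴ = 18974736/83521 falls short of 351 but (66/17)⁵ ≈882.013 reaches it, so n = 5.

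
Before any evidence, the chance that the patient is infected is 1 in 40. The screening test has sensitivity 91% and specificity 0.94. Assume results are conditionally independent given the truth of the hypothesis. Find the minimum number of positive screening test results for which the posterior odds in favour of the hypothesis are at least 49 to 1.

3

Prior odds = 0.025/0.975 = 1/39.
False-positive rate = 1 − 0.94 = 0.06; likelihood ratio of a positive = 0.91/0.06 = 91/6.
Target odds = 49.
Require (91/6)ⁿ ≥ 49 ÷ (1/39) = 1911.
(91/6)² = 8281/36 falls short of 1911 but (91/6)³ = 753571/216 reaches it, so n = 3.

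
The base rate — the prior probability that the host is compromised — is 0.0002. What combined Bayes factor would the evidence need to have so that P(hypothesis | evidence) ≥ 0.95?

94981

Prior odds = 0.0002/0.9998 = 1/4999.
Target odds = 0.95/0.05 = 19.
Required Bayes factor = 19 ÷ (1/4999) = 94981.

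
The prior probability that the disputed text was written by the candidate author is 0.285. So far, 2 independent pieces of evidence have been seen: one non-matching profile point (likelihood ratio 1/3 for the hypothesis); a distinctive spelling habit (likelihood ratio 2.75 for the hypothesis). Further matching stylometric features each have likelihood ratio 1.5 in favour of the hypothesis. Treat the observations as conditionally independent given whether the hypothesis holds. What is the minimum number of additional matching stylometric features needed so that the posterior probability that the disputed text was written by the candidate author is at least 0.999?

20

Prior odds = 0.285/0.715 = 57/143.
Combined Bayes factor of the evidence already in hand = (1/3) × 2.75 = 11/12.
Odds after that evidence = (57/143) × 11/12 = 19/52.
Target odds = 0.999/0.001 = 999.
Need 1.5ⁿ ≥ 999 ÷ (19/52) = 51948/19.
1.5¹⁹ ≈2216.84 falls short of 51948/19 but 1.5²⁰ ≈3325.26 reaches it, so n = 20.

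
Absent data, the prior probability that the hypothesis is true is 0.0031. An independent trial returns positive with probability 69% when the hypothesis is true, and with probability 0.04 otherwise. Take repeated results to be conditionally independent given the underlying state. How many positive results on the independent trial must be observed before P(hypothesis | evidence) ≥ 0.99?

Prior odds: 0.0031 ÷ 0.9969 = 31/9969.
Likelihood ratio of a positive result = 0.69/0.04 = 17.25.
Target odds: 0.99 ÷ 0.01 = 99.
Require 17.25ⁿ ≥ 99 ÷ (31/9969) = 986931/31.
17.25³ = 5132.953125 falls short of 986931/31 but 17.25⁴ = 22667121/256 reaches it, so n = 4.

4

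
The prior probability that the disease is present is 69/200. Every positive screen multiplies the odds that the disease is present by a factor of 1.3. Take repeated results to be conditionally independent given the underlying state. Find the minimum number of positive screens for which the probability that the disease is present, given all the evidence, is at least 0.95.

14

Prior odds = 0.345/0.655 = 69/131.
Likelihood ratio per positive screen = 1.3.
Target posterior odds = 0.95/0.05 = 19.
Need (69/131) × 1.3ⁿ ≥ 19, i.e. 1.3ⁿ ≥ 2489/69.
1.3¹³ ≈30.2875 falls short of 2489/69 but 1.3¹⁴ ≈39.3738 reaches it, so n = 14.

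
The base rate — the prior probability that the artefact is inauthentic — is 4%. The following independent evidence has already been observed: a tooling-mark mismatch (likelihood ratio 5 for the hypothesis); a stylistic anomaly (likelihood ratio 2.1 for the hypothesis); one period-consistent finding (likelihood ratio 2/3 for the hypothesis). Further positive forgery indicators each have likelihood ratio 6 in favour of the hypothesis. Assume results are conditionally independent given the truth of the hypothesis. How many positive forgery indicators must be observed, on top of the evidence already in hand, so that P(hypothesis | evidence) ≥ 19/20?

3

Prior odds = 0.04/0.96 = 1/24.
Combined Bayes factor of the evidence already in hand = 5 × 2.1 × (2/3) = 7.
Odds after that evidence = (1/24) × 7 = 7/24.
Target odds = 0.95/0.05 = 19.
Need 6ⁿ ≥ 19 ÷ (7/24) = 456/7.
6² = 36 falls short of 456/7 but 6³ = 216 reaches it, so n = 3.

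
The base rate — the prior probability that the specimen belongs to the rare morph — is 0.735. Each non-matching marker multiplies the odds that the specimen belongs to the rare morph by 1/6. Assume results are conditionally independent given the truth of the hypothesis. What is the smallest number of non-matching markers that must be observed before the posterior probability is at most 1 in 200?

Prior odds: 0.735 ÷ 0.265 = 147/53.
Likelihood ratio per non-matching marker = 1/6.
Target posterior odds = 0.005/0.995 = 1/199.
Require (1/6)ⁿ ≤ 1/199 ÷ (147/53) = 53/29253.
(1/6)³ = 1/216 is still above 53/29253 but (1/6)⁴ = 1/1296 is at or below it, so n = 4.

4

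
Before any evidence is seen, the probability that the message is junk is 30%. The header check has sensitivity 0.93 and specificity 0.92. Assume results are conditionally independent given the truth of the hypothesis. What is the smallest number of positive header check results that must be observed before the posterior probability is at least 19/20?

Prior odds: 0.3 ÷ 0.7 = 3/7.
False-positive rate = 1 − 0.92 = 0.08; likelihood ratio of a positive = 0.93/0.08 = 11.625.
Target odds: 0.95 ÷ 0.05 = 19.
Require 11.625ⁿ ≥ 19 ÷ (3/7) = 133/3.
11.625¹ = 11.625 falls short of 133/3 but 11.625² = 135.140625 reaches it, so n = 2.

2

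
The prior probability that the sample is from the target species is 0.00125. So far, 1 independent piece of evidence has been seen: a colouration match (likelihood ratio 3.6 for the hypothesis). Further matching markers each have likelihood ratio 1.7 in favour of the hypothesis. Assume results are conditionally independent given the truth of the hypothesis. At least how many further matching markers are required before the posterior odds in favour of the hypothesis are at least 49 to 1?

Prior odds = 0.00125/0.99875 = 1/799.
Bayes factor of the evidence already in hand = 3.6.
Odds after that evidence = (1/799) × 3.6 = 18/3995.
Target odds = 49.
Need 1.7ⁿ ≥ 49 ÷ (18/3995) = 195755/18.
1.7¹⁷ ≈8272.4 falls short of 195755/18 but 1.7¹⁸ ≈14063.1 reaches it, so n = 18.

18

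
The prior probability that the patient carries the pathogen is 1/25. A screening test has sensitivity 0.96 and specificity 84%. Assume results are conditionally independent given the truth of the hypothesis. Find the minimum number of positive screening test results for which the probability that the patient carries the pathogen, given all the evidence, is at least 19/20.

Prior odds = 0.04/0.96 = 1/24.
False-positive rate = 1 − 0.84 = 0.16; likelihood ratio of a positive = 0.96/0.16 = 6.
Target posterior odds = 0.95/0.05 = 19.
Need (1/24) × 6ⁿ ≥ 19, i.e. 6ⁿ ≥ 456.
6³ = 216 falls short of 456 but 6⁴ = 1296 reaches it, so n = 4.

4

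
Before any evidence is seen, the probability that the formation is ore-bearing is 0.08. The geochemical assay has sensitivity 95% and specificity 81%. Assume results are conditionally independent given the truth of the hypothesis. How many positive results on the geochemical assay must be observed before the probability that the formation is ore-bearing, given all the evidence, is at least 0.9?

Prior odds = 0.08/0.92 = 2/23.
False-positive rate = 1 − 0.81 = 0.19; likelihood ratio of a positive = 0.95/0.19 = 5.
Target posterior odds = 0.9/0.1 = 9.
Require 5ⁿ ≥ 9 ÷ (2/23) = 103.5.
5² = 25 falls short of 103.5 but 5³ = 125 reaches it, so n = 3.

3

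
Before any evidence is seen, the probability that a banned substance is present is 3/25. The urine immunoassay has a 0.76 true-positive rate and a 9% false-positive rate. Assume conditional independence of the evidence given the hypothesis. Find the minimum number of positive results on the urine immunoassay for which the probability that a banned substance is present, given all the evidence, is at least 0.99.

4

Prior odds: 0.12 ÷ 0.88 = 3/22.
Likelihood ratio of a positive result = 0.76/0.09 = 76/9.
Target odds: 0.99 ÷ 0.01 = 99.
Require (76/9)ⁿ ≥ 99 ÷ (3/22) = 726.
(76/9)³ = 438976/729 falls short of 726 but (76/9)⁴ = 33362176/6561 reaches it, so n = 4.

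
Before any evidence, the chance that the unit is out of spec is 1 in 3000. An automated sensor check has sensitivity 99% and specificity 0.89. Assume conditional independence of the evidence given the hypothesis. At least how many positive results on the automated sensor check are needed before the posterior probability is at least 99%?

6

Prior odds: (1/3000) ÷ (2999/3000) = 1/2999.
False-positive rate = 1 − 0.89 = 0.11; likelihood ratio of a positive = 0.99/0.11 = 9.
Target odds: 0.99 ÷ 0.01 = 99.
Require 9ⁿ ≥ 99 ÷ (1/2999) = 296901.
9⁵ = 59049 falls short of 296901 but 9⁶ = 531441 reaches it, so n = 6.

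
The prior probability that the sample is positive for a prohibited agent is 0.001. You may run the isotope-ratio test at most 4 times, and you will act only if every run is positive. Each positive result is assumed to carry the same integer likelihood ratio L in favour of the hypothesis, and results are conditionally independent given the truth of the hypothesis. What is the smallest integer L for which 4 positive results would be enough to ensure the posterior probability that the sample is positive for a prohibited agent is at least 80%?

Prior odds = 0.001/0.999 = 1/999.
Target odds = 0.8/0.2 = 4.
Need L⁴ ≥ 4 ÷ (1/999) = 3996.
7⁴ = 2401 < 3996 ≤ 4096 = 8⁴, so L = 8.

8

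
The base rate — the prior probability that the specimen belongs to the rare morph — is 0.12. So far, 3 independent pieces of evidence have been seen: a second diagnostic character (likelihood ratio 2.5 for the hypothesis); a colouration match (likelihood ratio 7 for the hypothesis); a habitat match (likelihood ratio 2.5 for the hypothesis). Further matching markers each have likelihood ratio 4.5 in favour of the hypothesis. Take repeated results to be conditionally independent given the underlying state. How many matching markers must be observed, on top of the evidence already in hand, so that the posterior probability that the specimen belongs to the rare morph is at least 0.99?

2

Prior odds = 0.12/0.88 = 3/22.
Combined Bayes factor of the evidence already in hand = 2.5 × 7 × 2.5 = 43.75.
Odds after that evidence = (3/22) × 43.75 = 525/88.
Target odds = 0.99/0.01 = 99.
Need 4.5ⁿ ≥ 99 ÷ (525/88) = 2904/175.
4.5¹ = 4.5 falls short of 2904/175 but 4.5² = 20.25 reaches it, so n = 2.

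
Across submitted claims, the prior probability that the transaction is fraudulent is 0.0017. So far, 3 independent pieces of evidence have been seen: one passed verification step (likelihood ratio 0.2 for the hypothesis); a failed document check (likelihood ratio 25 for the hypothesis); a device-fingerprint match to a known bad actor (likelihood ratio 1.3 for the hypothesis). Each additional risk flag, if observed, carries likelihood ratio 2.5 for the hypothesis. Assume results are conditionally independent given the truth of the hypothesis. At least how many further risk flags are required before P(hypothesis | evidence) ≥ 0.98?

Prior odds = 0.0017/0.9983 = 17/9983.
Combined Bayes factor of the evidence already in hand = 0.2 × 25 × 1.3 = 6.5.
Odds after that evidence = (17/9983) × 6.5 = 221/19966.
Target odds = 0.98/0.02 = 49.
Need 2.5ⁿ ≥ 49 ÷ (221/19966) = 978334/221.
2.5⁹ = 1953125/512 falls short of 978334/221 but 2.5¹⁰ = 9765625/1024 reaches it, so n = 10.

10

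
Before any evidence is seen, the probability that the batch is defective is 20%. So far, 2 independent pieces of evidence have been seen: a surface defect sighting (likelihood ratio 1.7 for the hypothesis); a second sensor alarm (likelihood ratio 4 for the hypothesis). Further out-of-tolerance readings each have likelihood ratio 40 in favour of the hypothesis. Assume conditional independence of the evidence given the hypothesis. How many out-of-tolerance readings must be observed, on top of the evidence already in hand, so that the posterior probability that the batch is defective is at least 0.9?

1

Prior odds = 0.2/0.8 = 0.25.
Combined Bayes factor of the evidence already in hand = 1.7 × 4 = 6.8.
Odds after that evidence = 0.25 × 6.8 = 1.7.
Target odds = 0.9/0.1 = 9.
Need 40ⁿ ≥ 9 ÷ 1.7 = 90/17.
40¹ = 40, which meets the required 90/17; so n = 1.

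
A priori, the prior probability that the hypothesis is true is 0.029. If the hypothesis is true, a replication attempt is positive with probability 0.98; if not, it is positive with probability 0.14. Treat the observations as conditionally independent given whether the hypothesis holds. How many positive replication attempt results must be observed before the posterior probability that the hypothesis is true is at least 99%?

5

Prior odds = 0.029/0.971 = 29/971.
Likelihood ratio of a positive = 0.98/0.14 = 7.
Target odds: 0.99 ÷ 0.01 = 99.
Require 7ⁿ ≥ 99 ÷ (29/971) = 96129/29.
7⁴ = 2401 falls short of 96129/29 but 7⁵ = 16807 reaches it, so n = 5.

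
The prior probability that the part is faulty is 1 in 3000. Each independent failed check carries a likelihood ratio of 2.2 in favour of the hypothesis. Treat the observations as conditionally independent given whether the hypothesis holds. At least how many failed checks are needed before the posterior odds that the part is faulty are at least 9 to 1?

13

Prior odds: (1/3000) ÷ (2999/3000) = 1/2999.
Likelihood ratio per failed check = 2.2.
Target odds = 9.
Need (1/2999) × 2.2ⁿ ≥ 9, i.e. 2.2ⁿ ≥ 26991.
2.2¹² ≈12855 falls short of 26991 but 2.2¹³ ≈28281 reaches it, so n = 13.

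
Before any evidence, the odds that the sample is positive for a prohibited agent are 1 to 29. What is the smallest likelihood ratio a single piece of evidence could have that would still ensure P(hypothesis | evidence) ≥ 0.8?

116

Prior odds = 1/29.
Target odds = 0.8/0.2 = 4.
Required Bayes factor = 4 ÷ (1/29) = 116.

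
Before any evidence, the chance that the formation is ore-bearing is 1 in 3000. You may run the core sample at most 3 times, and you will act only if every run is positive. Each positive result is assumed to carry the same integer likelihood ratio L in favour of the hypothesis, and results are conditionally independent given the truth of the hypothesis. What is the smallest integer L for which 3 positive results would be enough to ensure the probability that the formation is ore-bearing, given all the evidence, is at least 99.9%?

Prior odds = (1/3000)/(2999/3000) = 1/2999.
Target odds = 0.999/0.001 = 999.
Need L³ ≥ 999 ÷ (1/2999) = 2996001.
144³ = 2985984 < 2996001 ≤ 3048625 = 145³, so L = 145.

145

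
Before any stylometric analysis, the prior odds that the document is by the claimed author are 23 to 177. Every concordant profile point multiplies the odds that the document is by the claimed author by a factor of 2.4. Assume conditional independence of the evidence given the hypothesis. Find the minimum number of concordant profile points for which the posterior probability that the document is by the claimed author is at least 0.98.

Prior odds = 23/177.
Likelihood ratio per concordant profile point = 2.4.
Target posterior odds = 0.98/0.02 = 49.
Need (23/177) × 2.4ⁿ ≥ 49, i.e. 2.4ⁿ ≥ 8673/23.
2.4⁶ = 2985984/15625 falls short of 8673/23 but 2.4⁷ = 35831808/78125 reaches it, so n = 7.

7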